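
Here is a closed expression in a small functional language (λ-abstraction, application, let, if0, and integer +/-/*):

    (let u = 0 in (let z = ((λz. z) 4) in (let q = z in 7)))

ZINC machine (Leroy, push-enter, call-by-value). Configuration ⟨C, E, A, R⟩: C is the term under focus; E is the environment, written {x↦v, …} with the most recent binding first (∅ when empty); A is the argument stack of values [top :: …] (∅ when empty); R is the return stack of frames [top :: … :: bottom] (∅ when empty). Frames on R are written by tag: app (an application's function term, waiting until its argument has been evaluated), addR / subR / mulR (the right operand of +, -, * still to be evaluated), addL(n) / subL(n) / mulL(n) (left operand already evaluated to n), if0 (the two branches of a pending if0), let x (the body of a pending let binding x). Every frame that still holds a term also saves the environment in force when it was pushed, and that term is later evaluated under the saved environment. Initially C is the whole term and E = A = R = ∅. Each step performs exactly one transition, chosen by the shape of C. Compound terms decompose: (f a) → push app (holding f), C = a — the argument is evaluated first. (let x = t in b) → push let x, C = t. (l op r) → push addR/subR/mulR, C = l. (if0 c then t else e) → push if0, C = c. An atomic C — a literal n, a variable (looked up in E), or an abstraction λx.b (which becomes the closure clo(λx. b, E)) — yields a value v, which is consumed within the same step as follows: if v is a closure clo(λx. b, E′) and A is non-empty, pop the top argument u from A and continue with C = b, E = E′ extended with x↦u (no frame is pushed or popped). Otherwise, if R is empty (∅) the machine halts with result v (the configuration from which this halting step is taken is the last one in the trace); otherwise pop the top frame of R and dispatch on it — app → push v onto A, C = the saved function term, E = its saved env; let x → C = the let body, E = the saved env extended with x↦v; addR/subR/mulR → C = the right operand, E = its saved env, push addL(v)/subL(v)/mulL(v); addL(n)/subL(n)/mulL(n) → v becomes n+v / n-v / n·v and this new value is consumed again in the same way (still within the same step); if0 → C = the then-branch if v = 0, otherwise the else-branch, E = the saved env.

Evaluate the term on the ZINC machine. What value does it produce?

t=0: [C=(let u = 0 in (let z = ((λz. z) 4) in (let q = z in 7))) | E=∅ | A=∅ | R=∅]
t=1: [C=0 | E=∅ | A=∅ | R=[let u]]
t=2: [C=(let z = ((λz. z) 4) in (let q = z in 7)) | E={u↦0} | A=∅ | R=∅]
t=3: [C=((λz. z) 4) | E={u↦0} | A=∅ | R=[let z]]
t=4: [C=4 | E={u↦0} | A=∅ | R=[app :: let z]]
t=5: [C=(λz. z) | E={u↦0} | A=[4] | R=[let z]]
t=6: [C=z | E={z↦4, u↦0} | A=∅ | R=[let z]]
t=7: [C=(let q = z in 7) | E={z↦4, u↦0} | A=∅ | R=∅]
t=8: [C=z | E={z↦4, u↦0} | A=∅ | R=[let q]]
t=9: [C=7 | E={q↦4, z↦4, u↦0} | A=∅ | R=∅]
→ final value 7

Answer: 7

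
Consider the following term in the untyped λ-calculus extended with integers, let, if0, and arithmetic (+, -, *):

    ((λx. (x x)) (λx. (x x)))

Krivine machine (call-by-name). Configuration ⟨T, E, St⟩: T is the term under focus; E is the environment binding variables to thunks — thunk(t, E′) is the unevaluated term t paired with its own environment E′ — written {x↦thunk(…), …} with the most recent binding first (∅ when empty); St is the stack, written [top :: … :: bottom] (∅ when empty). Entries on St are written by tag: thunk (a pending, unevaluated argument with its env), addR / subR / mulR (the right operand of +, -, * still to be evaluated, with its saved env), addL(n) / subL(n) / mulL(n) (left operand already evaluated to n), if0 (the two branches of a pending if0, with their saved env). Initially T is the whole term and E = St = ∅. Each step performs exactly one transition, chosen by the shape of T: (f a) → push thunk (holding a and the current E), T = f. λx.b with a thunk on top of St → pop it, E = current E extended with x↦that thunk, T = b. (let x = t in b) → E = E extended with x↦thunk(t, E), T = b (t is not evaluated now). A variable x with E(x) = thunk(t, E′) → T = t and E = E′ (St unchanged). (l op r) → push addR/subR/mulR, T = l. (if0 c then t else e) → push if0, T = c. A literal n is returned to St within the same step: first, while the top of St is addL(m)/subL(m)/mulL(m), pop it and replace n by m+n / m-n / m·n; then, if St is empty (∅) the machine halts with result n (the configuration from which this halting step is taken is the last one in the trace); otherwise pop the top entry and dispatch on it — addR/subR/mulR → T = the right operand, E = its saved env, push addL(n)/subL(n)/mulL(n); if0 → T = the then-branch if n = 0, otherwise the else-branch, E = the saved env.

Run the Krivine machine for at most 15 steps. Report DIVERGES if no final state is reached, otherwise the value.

0. <T=((λx. (x x)) (λx. (x x))), E=∅, St=∅>
1. <T=(λx. (x x)), E=∅, St=[thunk]>
2. <T=(x x), E={x↦thunk((λx. (x x)), ∅)}, St=∅>
3. <T=x, E={x↦thunk((λx. (x x)), ∅)}, St=[thunk]>
4. <T=(λx. (x x)), E=∅, St=[thunk]>
5. <T=(x x), E={x↦thunk(x, {x↦thunk((λx. (x x)), ∅)})}, St=∅>
6. <T=x, E={x↦thunk(x, {x↦thunk((λx. (x x)), ∅)})}, St=[thunk]>
7. <T=x, E={x↦thunk((λx. (x x)), ∅)}, St=[thunk]>
8. <T=(λx. (x x)), E=∅, St=[thunk]>
9. <T=(x x), E={x↦thunk(x, {x↦thunk(x, {x↦thunk((λx. (x x)), ∅)})})}, St=∅>
10. <T=x, E={x↦thunk(x, {x↦thunk(x, {x↦thunk((λx. (x x)), ∅)})})}, St=[thunk]>
11. <T=x, E={x↦thunk(x, {x↦thunk((λx. (x x)), ∅)})}, St=[thunk]>
12. <T=x, E={x↦thunk((λx. (x x)), ∅)}, St=[thunk]>
13. <T=(λx. (x x)), E=∅, St=[thunk]>
14. <T=(x x), E={x↦thunk(x, {x↦thunk(x, {x↦thunk(x, {x↦thunk((λx. (x x)), ∅)})})})}, St=∅>
15. <T=x, E={x↦thunk(x, {x↦thunk(x, {x↦thunk(x, {x↦thunk((λx. (x x)), ∅)})})})}, St=[thunk]>
→ 15 transitions taken and the configuration is still not final: no result within 15 steps

Answer: DIVERGES (no final state within 15 steps)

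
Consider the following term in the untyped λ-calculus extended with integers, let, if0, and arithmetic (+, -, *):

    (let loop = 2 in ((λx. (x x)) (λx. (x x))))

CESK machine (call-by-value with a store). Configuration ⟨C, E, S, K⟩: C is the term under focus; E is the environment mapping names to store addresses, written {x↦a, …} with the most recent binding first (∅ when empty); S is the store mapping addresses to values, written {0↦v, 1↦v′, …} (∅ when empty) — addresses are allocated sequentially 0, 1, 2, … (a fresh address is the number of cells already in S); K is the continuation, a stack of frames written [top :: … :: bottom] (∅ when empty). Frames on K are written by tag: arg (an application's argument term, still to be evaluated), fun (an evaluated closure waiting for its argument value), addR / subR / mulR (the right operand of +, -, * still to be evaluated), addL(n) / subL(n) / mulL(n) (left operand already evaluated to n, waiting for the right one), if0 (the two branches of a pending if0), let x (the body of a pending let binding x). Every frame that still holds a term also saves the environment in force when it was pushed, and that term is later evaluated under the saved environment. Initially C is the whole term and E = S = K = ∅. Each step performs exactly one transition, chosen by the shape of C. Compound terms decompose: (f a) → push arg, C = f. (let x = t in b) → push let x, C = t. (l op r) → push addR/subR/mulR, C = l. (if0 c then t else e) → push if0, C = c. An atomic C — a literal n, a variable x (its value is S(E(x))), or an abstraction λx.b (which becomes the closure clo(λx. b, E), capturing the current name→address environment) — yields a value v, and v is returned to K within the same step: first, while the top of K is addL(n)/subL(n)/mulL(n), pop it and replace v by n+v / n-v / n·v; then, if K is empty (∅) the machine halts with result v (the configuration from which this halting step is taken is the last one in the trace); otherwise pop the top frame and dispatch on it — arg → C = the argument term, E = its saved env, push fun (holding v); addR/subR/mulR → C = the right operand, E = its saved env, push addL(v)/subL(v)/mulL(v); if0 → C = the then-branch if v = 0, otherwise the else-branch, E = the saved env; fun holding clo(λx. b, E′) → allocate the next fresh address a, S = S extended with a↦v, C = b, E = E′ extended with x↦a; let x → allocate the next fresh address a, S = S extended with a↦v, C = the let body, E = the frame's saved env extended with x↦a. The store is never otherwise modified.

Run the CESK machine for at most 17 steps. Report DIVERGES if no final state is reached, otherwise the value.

step 0: <C=(let loop = 2 in ((λx. (x x)) (λx. (x x)))), E=∅, S=∅, K=∅>
step 1: <C=2, E=∅, S=∅, K=[let loop]>
step 2: <C=((λx. (x x)) (λx. (x x))), E={loop↦0}, S={0↦2}, K=∅>
step 3: <C=(λx. (x x)), E={loop↦0}, S={0↦2}, K=[arg]>
step 4: <C=(λx. (x x)), E={loop↦0}, S={0↦2}, K=[fun]>
step 5: <C=(x x), E={x↦1, loop↦0}, S={0↦2, 1↦clo(λx. (x x), {loop↦0})}, K=∅>
step 6: <C=x, E={x↦1, loop↦0}, S={0↦2, 1↦clo(λx. (x x), {loop↦0})}, K=[arg]>
step 7: <C=x, E={x↦1, loop↦0}, S={0↦2, 1↦clo(λx. (x x), {loop↦0})}, K=[fun]>
step 8: <C=(x x), E={x↦2, loop↦0}, S={0↦2, 1↦clo(λx. (x x), {loop↦0}), 2↦clo(λx. (x x), {loop↦0})}, K=∅>
step 9: <C=x, E={x↦2, loop↦0}, S={0↦2, 1↦clo(λx. (x x), {loop↦0}), 2↦clo(λx. (x x), {loop↦0})}, K=[arg]>
step 10: <C=x, E={x↦2, loop↦0}, S={0↦2, 1↦clo(λx. (x x), {loop↦0}), 2↦clo(λx. (x x), {loop↦0})}, K=[fun]>
step 11: <C=(x x), E={x↦3, loop↦0}, S={0↦2, 1↦clo(λx. (x x), {loop↦0}), 2↦clo(λx. (x x), {loop↦0}), 3↦clo(λx. (x x), {loop↦0})}, K=∅>
step 12: <C=x, E={x↦3, loop↦0}, S={0↦2, 1↦clo(λx. (x x), {loop↦0}), 2↦clo(λx. (x x), {loop↦0}), 3↦clo(λx. (x x), {loop↦0})}, K=[arg]>
step 13: <C=x, E={x↦3, loop↦0}, S={0↦2, 1↦clo(λx. (x x), {loop↦0}), 2↦clo(λx. (x x), {loop↦0}), 3↦clo(λx. (x x), {loop↦0})}, K=[fun]>
step 14: <C=(x x), E={x↦4, loop↦0}, S={0↦2, 1↦clo(λx. (x x), {loop↦0}), 2↦clo(λx. (x x), {loop↦0}), 3↦clo(λx. (x x), {loop↦0}), 4↦clo(λx. (x x), {loop↦0})}, K=∅>
step 15: <C=x, E={x↦4, loop↦0}, S={0↦2, 1↦clo(λx. (x x), {loop↦0}), 2↦clo(λx. (x x), {loop↦0}), 3↦clo(λx. (x x), {loop↦0}), 4↦clo(λx. (x x), {loop↦0})}, K=[arg]>
step 16: <C=x, E={x↦4, loop↦0}, S={0↦2, 1↦clo(λx. (x x), {loop↦0}), 2↦clo(λx. (x x), {loop↦0}), 3↦clo(λx. (x x), {loop↦0}), 4↦clo(λx. (x x), {loop↦0})}, K=[fun]>
step 17: <C=(x x), E={x↦5, loop↦0}, S={0↦2, 1↦clo(λx. (x x), {loop↦0}), 2↦clo(λx. (x x), {loop↦0}), 3↦clo(λx. (x x), {loop↦0}), 4↦clo(λx. (x x), {loop↦0}), 5↦clo(λx. (x x), {loop↦0})}, K=∅>
→ 17 transitions taken and the configuration is still not final: no result within 17 steps

Answer: DIVERGES (no final state within 17 steps)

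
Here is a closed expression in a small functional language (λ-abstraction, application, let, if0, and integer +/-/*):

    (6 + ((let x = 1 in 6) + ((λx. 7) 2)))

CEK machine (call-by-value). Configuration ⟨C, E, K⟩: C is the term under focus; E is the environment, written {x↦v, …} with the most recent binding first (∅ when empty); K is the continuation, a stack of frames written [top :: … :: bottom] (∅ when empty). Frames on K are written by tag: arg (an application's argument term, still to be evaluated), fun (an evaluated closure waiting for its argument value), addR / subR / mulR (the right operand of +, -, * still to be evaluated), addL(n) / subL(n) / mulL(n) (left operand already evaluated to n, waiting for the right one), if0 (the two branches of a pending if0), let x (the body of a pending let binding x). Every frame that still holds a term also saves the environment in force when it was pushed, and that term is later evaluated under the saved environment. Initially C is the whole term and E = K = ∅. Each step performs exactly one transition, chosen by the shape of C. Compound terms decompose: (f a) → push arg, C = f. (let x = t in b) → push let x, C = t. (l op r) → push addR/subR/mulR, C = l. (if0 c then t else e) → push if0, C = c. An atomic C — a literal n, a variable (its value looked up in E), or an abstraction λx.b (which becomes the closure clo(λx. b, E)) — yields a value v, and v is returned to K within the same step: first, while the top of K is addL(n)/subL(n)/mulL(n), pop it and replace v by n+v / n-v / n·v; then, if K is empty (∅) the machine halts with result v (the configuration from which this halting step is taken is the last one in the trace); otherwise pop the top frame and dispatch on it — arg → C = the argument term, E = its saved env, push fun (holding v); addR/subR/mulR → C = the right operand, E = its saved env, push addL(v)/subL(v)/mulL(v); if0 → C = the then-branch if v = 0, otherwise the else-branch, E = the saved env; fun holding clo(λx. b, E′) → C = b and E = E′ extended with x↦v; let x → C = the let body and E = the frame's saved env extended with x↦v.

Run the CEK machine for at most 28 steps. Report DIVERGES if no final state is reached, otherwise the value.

Answer: 19

Machine steps:
0. <C=(6 + ((let x = 1 in 6) + ((λx. 7) 2))), E=∅, K=∅>
1. <C=6, E=∅, K=[addR]>
2. <C=((let x = 1 in 6) + ((λx. 7) 2)), E=∅, K=[addL(6)]>
3. <C=(let x = 1 in 6), E=∅, K=[addR :: addL(6)]>
4. <C=1, E=∅, K=[let x :: addR :: addL(6)]>
5. <C=6, E={x↦1}, K=[addR :: addL(6)]>
6. <C=((λx. 7) 2), E=∅, K=[addL(6) :: addL(6)]>
7. <C=(λx. 7), E=∅, K=[arg :: addL(6) :: addL(6)]>
8. <C=2, E=∅, K=[fun :: addL(6) :: addL(6)]>
9. <C=7, E={x↦2}, K=[addL(6) :: addL(6)]>
→ final value 19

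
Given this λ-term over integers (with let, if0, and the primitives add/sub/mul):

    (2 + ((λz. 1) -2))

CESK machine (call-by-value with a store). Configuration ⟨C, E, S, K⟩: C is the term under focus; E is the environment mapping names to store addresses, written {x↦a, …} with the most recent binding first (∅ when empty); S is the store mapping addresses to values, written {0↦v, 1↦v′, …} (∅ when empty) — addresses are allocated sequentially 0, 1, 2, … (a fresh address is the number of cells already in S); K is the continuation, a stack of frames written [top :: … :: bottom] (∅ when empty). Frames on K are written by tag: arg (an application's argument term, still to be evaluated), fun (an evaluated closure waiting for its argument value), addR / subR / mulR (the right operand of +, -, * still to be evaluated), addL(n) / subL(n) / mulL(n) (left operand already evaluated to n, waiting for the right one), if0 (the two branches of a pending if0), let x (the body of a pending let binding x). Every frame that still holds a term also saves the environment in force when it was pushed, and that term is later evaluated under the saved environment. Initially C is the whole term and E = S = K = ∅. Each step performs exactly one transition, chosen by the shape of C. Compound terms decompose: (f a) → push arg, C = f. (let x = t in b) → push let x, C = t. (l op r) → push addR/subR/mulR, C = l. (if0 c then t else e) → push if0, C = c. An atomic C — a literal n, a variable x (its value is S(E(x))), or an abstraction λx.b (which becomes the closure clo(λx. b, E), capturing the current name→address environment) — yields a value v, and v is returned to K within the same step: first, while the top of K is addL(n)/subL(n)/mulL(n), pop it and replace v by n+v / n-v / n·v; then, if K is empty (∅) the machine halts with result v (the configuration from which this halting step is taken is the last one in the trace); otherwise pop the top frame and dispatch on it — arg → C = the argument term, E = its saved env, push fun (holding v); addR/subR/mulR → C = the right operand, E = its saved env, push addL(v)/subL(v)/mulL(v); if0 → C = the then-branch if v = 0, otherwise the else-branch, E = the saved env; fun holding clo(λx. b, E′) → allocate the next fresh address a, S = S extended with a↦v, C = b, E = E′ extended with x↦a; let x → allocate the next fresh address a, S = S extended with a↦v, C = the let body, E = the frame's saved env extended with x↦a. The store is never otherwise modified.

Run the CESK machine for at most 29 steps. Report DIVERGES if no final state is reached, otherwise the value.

Answer: 3

Execution trace:
[0] <C=(2 + ((λz. 1) -2)), E=∅, S=∅, K=∅>
[1] <C=2, E=∅, S=∅, K=[addR]>
[2] <C=((λz. 1) -2), E=∅, S=∅, K=[addL(2)]>
[3] <C=(λz. 1), E=∅, S=∅, K=[arg :: addL(2)]>
[4] <C=-2, E=∅, S=∅, K=[fun :: addL(2)]>
[5] <C=1, E={z↦0}, S={0↦-2}, K=[addL(2)]>
→ final value 3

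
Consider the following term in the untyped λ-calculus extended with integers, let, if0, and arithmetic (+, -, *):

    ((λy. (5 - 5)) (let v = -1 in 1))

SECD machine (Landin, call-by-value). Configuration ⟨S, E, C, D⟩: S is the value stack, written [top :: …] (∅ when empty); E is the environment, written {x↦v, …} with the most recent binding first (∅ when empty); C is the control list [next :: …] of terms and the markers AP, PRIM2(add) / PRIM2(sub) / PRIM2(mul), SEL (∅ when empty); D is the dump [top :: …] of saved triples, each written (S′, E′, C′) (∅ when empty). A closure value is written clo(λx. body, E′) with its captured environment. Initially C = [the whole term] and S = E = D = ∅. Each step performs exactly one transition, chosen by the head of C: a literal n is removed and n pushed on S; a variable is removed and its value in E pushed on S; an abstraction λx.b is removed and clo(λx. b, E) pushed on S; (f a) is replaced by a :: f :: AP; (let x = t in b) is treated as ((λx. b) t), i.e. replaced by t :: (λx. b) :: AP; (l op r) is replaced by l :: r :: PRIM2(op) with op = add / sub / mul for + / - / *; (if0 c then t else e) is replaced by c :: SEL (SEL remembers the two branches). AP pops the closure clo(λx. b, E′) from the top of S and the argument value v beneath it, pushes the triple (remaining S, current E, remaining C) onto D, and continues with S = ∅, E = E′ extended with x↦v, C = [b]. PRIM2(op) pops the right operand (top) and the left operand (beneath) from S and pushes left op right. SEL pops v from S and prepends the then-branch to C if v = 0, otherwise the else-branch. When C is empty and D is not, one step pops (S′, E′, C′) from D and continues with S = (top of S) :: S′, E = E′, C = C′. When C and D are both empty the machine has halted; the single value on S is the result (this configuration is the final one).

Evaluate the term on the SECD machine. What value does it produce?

t=0: [S=∅ | E=∅ | C=[((λy. (5 - 5)) (let v = -1 in 1))] | D=∅]
t=1: [S=∅ | E=∅ | C=[(let v = -1 in 1) :: (λy. (5 - 5)) :: AP] | D=∅]
t=2: [S=∅ | E=∅ | C=[-1 :: (λv. 1) :: AP :: (λy. (5 - 5)) :: AP] | D=∅]
t=3: [S=[-1] | E=∅ | C=[(λv. 1) :: AP :: (λy. (5 - 5)) :: AP] | D=∅]
t=4: [S=[clo(λv. 1, ∅) :: -1] | E=∅ | C=[AP :: (λy. (5 - 5)) :: AP] | D=∅]
t=5: [S=∅ | E={v↦-1} | C=[1] | D=[(∅, ∅, [(λy. (5 - 5)) :: AP])]]
t=6: [S=[1] | E={v↦-1} | C=∅ | D=[(∅, ∅, [(λy. (5 - 5)) :: AP])]]
t=7: [S=[1] | E=∅ | C=[(λy. (5 - 5)) :: AP] | D=∅]
t=8: [S=[clo(λy. (5 - 5), ∅) :: 1] | E=∅ | C=[AP] | D=∅]
t=9: [S=∅ | E={y↦1} | C=[(5 - 5)] | D=[(∅, ∅, ∅)]]
t=10: [S=∅ | E={y↦1} | C=[5 :: 5 :: PRIM2(sub)] | D=[(∅, ∅, ∅)]]
t=11: [S=[5] | E={y↦1} | C=[5 :: PRIM2(sub)] | D=[(∅, ∅, ∅)]]
t=12: [S=[5 :: 5] | E={y↦1} | C=[PRIM2(sub)] | D=[(∅, ∅, ∅)]]
t=13: [S=[0] | E={y↦1} | C=∅ | D=[(∅, ∅, ∅)]]
t=14: [S=[0] | E=∅ | C=∅ | D=∅]
→ final value 0

Answer: 0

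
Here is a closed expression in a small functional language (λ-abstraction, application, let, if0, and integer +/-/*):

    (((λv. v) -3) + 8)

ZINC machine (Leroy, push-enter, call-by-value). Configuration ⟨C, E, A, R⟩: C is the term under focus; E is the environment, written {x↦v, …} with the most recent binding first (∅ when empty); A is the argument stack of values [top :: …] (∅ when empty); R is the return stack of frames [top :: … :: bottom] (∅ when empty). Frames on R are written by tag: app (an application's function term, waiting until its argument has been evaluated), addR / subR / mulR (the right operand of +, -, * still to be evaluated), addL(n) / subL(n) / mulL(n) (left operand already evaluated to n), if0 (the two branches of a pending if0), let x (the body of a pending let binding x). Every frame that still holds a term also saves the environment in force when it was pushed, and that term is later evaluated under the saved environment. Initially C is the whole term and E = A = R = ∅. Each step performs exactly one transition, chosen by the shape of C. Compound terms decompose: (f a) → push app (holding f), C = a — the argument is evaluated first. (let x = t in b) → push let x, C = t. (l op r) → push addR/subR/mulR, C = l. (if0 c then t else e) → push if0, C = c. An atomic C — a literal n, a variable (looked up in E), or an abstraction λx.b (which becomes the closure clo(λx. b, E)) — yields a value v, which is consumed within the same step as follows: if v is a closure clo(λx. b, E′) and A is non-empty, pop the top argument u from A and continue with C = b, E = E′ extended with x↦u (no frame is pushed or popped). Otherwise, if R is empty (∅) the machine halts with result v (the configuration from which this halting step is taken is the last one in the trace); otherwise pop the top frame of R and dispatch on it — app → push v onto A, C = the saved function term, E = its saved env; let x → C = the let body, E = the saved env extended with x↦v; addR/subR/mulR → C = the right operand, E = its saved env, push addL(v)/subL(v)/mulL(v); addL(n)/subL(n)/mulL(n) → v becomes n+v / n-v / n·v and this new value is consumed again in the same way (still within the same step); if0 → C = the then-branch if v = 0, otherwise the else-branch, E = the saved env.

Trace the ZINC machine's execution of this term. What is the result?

Answer: 5

Machine steps:
[0] <C=(((λv. v) -3) + 8), E=∅, A=∅, R=∅>
[1] <C=((λv. v) -3), E=∅, A=∅, R=[addR]>
[2] <C=-3, E=∅, A=∅, R=[app :: addR]>
[3] <C=(λv. v), E=∅, A=[-3], R=[addR]>
[4] <C=v, E={v↦-3}, A=∅, R=[addR]>
[5] <C=8, E=∅, A=∅, R=[addL(-3)]>
→ final value 5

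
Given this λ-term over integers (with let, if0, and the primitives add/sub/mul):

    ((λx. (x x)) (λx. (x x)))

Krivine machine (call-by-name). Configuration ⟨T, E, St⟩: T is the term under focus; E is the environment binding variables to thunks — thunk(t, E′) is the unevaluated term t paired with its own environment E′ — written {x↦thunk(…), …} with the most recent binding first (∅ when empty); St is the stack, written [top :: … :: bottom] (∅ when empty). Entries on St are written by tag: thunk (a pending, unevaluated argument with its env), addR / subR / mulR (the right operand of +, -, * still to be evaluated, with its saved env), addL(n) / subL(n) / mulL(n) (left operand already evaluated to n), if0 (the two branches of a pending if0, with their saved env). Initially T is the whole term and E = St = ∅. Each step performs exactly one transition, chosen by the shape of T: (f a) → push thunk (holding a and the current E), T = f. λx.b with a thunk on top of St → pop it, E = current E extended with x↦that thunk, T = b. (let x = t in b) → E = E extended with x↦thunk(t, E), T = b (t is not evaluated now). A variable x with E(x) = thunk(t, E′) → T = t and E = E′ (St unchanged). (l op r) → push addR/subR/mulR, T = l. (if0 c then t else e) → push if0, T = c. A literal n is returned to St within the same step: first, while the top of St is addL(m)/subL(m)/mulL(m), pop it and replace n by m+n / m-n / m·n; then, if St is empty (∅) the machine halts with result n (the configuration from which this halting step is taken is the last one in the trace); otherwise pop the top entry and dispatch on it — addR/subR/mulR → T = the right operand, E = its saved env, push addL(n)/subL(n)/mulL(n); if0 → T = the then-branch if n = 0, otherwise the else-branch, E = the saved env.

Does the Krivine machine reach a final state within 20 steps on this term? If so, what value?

0. <T=((λx. (x x)) (λx. (x x))), E=∅, St=∅>
1. <T=(λx. (x x)), E=∅, St=[thunk]>
2. <T=(x x), E={x↦thunk((λx. (x x)), ∅)}, St=∅>
3. <T=x, E={x↦thunk((λx. (x x)), ∅)}, St=[thunk]>
4. <T=(λx. (x x)), E=∅, St=[thunk]>
5. <T=(x x), E={x↦thunk(x, {x↦thunk((λx. (x x)), ∅)})}, St=∅>
6. <T=x, E={x↦thunk(x, {x↦thunk((λx. (x x)), ∅)})}, St=[thunk]>
7. <T=x, E={x↦thunk((λx. (x x)), ∅)}, St=[thunk]>
8. <T=(λx. (x x)), E=∅, St=[thunk]>
9. <T=(x x), E={x↦thunk(x, {x↦thunk(x, {x↦thunk((λx. (x x)), ∅)})})}, St=∅>
10. <T=x, E={x↦thunk(x, {x↦thunk(x, {x↦thunk((λx. (x x)), ∅)})})}, St=[thunk]>
11. <T=x, E={x↦thunk(x, {x↦thunk((λx. (x x)), ∅)})}, St=[thunk]>
12. <T=x, E={x↦thunk((λx. (x x)), ∅)}, St=[thunk]>
13. <T=(λx. (x x)), E=∅, St=[thunk]>
14. <T=(x x), E={x↦thunk(x, {x↦thunk(x, {x↦thunk(x, {x↦thunk((λx. (x x)), ∅)})})})}, St=∅>
15. <T=x, E={x↦thunk(x, {x↦thunk(x, {x↦thunk(x, {x↦thunk((λx. (x x)), ∅)})})})}, St=[thunk]>
16. <T=x, E={x↦thunk(x, {x↦thunk(x, {x↦thunk((λx. (x x)), ∅)})})}, St=[thunk]>
17. <T=x, E={x↦thunk(x, {x↦thunk((λx. (x x)), ∅)})}, St=[thunk]>
18. <T=x, E={x↦thunk((λx. (x x)), ∅)}, St=[thunk]>
19. <T=(λx. (x x)), E=∅, St=[thunk]>
20. <T=(x x), E={x↦thunk(x, {x↦thunk(x, {x↦thunk(x, {x↦thunk(x, {x↦thunk((λx. (x x)), ∅)})})})})}, St=∅>
→ 20 transitions taken and the configuration is still not final: no result within 20 steps

Answer: DIVERGES (no final state within 20 steps)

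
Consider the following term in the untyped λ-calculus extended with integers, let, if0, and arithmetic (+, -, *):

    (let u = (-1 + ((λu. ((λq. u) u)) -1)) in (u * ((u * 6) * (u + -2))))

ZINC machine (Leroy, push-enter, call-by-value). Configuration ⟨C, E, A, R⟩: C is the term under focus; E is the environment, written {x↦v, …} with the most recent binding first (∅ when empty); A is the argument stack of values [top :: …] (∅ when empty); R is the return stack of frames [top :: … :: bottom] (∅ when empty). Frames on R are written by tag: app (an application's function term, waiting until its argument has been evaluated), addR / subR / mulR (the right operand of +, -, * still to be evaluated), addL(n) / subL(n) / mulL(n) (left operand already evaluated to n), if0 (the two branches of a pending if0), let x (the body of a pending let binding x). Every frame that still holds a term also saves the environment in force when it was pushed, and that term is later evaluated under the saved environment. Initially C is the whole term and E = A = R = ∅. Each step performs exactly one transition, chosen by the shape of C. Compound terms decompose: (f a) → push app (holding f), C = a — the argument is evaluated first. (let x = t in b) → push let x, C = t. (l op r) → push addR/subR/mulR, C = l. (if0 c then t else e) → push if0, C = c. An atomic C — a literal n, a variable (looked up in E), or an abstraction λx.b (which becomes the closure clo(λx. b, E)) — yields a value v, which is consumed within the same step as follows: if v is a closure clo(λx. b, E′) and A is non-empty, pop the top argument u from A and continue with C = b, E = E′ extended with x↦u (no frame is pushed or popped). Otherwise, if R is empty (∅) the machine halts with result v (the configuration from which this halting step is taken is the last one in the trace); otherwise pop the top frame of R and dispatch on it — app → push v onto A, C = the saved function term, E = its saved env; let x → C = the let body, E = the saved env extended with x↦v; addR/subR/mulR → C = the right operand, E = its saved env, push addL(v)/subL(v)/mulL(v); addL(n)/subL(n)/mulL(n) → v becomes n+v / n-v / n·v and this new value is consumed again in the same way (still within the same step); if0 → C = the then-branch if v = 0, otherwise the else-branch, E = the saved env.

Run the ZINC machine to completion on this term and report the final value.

t=0: ⟨C=(let u = (-1 + ((λu. ((λq. u) u)) -1)) in (u * ((u * 6) * (u + -2)))); E=∅; A=∅; R=∅⟩
t=1: ⟨C=(-1 + ((λu. ((λq. u) u)) -1)); E=∅; A=∅; R=[let u]⟩
t=2: ⟨C=-1; E=∅; A=∅; R=[addR :: let u]⟩
t=3: ⟨C=((λu. ((λq. u) u)) -1); E=∅; A=∅; R=[addL(-1) :: let u]⟩
t=4: ⟨C=-1; E=∅; A=∅; R=[app :: addL(-1) :: let u]⟩
t=5: ⟨C=(λu. ((λq. u) u)); E=∅; A=[-1]; R=[addL(-1) :: let u]⟩
t=6: ⟨C=((λq. u) u); E={u↦-1}; A=∅; R=[addL(-1) :: let u]⟩
t=7: ⟨C=u; E={u↦-1}; A=∅; R=[app :: addL(-1) :: let u]⟩
t=8: ⟨C=(λq. u); E={u↦-1}; A=[-1]; R=[addL(-1) :: let u]⟩
t=9: ⟨C=u; E={q↦-1, u↦-1}; A=∅; R=[addL(-1) :: let u]⟩
t=10: ⟨C=(u * ((u * 6) * (u + -2))); E={u↦-2}; A=∅; R=∅⟩
t=11: ⟨C=u; E={u↦-2}; A=∅; R=[mulR]⟩
t=12: ⟨C=((u * 6) * (u + -2)); E={u↦-2}; A=∅; R=[mulL(-2)]⟩
t=13: ⟨C=(u * 6); E={u↦-2}; A=∅; R=[mulR :: mulL(-2)]⟩
t=14: ⟨C=u; E={u↦-2}; A=∅; R=[mulR :: mulR :: mulL(-2)]⟩
t=15: ⟨C=6; E={u↦-2}; A=∅; R=[mulL(-2) :: mulR :: mulL(-2)]⟩
t=16: ⟨C=(u + -2); E={u↦-2}; A=∅; R=[mulL(-12) :: mulL(-2)]⟩
t=17: ⟨C=u; E={u↦-2}; A=∅; R=[addR :: mulL(-12) :: mulL(-2)]⟩
t=18: ⟨C=-2; E={u↦-2}; A=∅; R=[addL(-2) :: mulL(-12) :: mulL(-2)]⟩
→ final value -96

Answer: -96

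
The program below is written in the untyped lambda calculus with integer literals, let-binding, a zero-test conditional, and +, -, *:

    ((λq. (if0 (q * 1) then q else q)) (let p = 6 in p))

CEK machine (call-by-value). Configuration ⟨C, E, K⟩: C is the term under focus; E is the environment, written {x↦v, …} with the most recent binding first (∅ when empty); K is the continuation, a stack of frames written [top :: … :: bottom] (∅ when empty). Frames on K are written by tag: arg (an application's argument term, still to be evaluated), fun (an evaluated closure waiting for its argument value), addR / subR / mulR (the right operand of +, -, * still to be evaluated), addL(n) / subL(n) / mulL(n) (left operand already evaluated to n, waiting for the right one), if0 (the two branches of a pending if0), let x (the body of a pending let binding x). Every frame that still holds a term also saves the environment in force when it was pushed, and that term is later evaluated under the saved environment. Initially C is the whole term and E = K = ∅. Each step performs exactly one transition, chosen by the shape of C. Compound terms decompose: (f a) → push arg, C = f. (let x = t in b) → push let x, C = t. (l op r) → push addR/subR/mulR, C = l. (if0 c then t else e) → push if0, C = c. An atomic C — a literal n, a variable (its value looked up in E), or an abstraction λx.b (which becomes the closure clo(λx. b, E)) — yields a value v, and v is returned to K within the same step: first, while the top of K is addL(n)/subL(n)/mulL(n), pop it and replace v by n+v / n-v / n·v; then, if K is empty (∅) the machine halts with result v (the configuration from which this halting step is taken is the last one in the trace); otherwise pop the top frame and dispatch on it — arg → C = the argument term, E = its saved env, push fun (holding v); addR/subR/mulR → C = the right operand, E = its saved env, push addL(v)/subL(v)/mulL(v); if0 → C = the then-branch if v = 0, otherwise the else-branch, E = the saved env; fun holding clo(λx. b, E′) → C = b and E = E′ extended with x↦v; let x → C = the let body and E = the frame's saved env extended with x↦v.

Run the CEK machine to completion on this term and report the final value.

Answer: 6

Machine steps:
step 0: <C=((λq. (if0 (q * 1) then q else q)) (let p = 6 in p)), E=∅, K=∅>
step 1: <C=(λq. (if0 (q * 1) then q else q)), E=∅, K=[arg]>
step 2: <C=(let p = 6 in p), E=∅, K=[fun]>
step 3: <C=6, E=∅, K=[let p :: fun]>
step 4: <C=p, E={p↦6}, K=[fun]>
step 5: <C=(if0 (q * 1) then q else q), E={q↦6}, K=∅>
step 6: <C=(q * 1), E={q↦6}, K=[if0]>
step 7: <C=q, E={q↦6}, K=[mulR :: if0]>
step 8: <C=1, E={q↦6}, K=[mulL(6) :: if0]>
step 9: <C=q, E={q↦6}, K=∅>
→ final value 6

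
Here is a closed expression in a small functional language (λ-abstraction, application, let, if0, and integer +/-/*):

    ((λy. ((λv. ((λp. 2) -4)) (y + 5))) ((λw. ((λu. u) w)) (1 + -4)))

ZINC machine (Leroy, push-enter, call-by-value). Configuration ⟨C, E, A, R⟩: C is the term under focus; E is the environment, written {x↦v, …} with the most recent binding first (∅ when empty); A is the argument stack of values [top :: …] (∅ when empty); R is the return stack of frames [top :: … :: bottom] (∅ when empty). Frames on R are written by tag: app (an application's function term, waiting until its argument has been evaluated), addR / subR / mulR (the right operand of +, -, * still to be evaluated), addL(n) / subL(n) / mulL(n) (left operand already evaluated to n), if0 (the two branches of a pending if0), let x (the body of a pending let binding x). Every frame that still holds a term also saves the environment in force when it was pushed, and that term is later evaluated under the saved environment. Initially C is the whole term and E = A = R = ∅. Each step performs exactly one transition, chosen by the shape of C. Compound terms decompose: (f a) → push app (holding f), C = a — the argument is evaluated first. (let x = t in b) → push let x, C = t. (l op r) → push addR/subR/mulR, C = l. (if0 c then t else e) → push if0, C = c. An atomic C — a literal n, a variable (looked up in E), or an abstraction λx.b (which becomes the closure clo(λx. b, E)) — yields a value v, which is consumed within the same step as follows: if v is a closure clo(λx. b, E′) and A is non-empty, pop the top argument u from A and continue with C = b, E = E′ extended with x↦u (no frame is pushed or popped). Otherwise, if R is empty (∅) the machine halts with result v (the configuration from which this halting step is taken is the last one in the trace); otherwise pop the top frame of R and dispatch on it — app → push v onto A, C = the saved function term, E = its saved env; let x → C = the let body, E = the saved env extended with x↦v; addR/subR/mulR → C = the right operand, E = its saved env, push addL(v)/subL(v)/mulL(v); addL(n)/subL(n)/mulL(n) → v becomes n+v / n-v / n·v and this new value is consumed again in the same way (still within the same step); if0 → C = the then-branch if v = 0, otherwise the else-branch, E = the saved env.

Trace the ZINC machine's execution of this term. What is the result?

Answer: 2

Execution trace:
[0] [C=((λy. ((λv. ((λp. 2) -4)) (y + 5))) ((λw. ((λu. u) w)) (1 + -4))) | E=∅ | A=∅ | R=∅]
[1] [C=((λw. ((λu. u) w)) (1 + -4)) | E=∅ | A=∅ | R=[app]]
[2] [C=(1 + -4) | E=∅ | A=∅ | R=[app :: app]]
[3] [C=1 | E=∅ | A=∅ | R=[addR :: app :: app]]
[4] [C=-4 | E=∅ | A=∅ | R=[addL(1) :: app :: app]]
[5] [C=(λw. ((λu. u) w)) | E=∅ | A=[-3] | R=[app]]
[6] [C=((λu. u) w) | E={w↦-3} | A=∅ | R=[app]]
[7] [C=w | E={w↦-3} | A=∅ | R=[app :: app]]
[8] [C=(λu. u) | E={w↦-3} | A=[-3] | R=[app]]
[9] [C=u | E={u↦-3, w↦-3} | A=∅ | R=[app]]
[10] [C=(λy. ((λv. ((λp. 2) -4)) (y + 5))) | E=∅ | A=[-3] | R=∅]
[11] [C=((λv. ((λp. 2) -4)) (y + 5)) | E={y↦-3} | A=∅ | R=∅]
[12] [C=(y + 5) | E={y↦-3} | A=∅ | R=[app]]
[13] [C=y | E={y↦-3} | A=∅ | R=[addR :: app]]
[14] [C=5 | E={y↦-3} | A=∅ | R=[addL(-3) :: app]]
[15] [C=(λv. ((λp. 2) -4)) | E={y↦-3} | A=[2] | R=∅]
[16] [C=((λp. 2) -4) | E={v↦2, y↦-3} | A=∅ | R=∅]
[17] [C=-4 | E={v↦2, y↦-3} | A=∅ | R=[app]]
[18] [C=(λp. 2) | E={v↦2, y↦-3} | A=[-4] | R=∅]
[19] [C=2 | E={p↦-4, v↦2, y↦-3} | A=∅ | R=∅]
→ final value 2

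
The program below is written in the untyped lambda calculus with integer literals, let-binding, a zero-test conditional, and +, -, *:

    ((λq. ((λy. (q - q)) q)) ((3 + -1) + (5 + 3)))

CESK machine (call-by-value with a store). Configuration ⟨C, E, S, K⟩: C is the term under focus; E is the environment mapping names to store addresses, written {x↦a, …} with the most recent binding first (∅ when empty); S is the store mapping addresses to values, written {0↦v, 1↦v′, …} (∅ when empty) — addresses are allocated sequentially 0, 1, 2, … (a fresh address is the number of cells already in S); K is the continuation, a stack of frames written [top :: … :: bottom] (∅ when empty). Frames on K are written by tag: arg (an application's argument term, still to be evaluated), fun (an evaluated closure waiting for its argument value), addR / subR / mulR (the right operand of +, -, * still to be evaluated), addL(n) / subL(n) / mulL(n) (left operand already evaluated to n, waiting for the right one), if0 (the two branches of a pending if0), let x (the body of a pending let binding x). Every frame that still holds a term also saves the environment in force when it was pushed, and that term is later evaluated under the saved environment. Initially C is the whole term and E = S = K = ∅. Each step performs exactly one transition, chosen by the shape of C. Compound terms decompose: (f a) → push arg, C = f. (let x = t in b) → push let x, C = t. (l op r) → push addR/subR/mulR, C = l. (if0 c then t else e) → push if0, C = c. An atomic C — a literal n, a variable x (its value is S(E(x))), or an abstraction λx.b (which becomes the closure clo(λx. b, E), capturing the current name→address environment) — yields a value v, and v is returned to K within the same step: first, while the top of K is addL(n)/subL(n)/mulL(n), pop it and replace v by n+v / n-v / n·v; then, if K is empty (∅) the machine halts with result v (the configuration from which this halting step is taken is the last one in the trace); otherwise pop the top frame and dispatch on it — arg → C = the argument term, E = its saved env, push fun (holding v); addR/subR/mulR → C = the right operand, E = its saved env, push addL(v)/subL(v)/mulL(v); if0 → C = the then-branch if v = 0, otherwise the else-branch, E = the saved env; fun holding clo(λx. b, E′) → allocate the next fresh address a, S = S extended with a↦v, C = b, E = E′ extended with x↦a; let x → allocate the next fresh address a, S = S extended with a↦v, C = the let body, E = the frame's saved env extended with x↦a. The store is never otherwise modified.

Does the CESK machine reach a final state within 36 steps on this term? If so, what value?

0. <C=((λq. ((λy. (q - q)) q)) ((3 + -1) + (5 + 3))), E=∅, S=∅, K=∅>
1. <C=(λq. ((λy. (q - q)) q)), E=∅, S=∅, K=[arg]>
2. <C=((3 + -1) + (5 + 3)), E=∅, S=∅, K=[fun]>
3. <C=(3 + -1), E=∅, S=∅, K=[addR :: fun]>
4. <C=3, E=∅, S=∅, K=[addR :: addR :: fun]>
5. <C=-1, E=∅, S=∅, K=[addL(3) :: addR :: fun]>
6. <C=(5 + 3), E=∅, S=∅, K=[addL(2) :: fun]>
7. <C=5, E=∅, S=∅, K=[addR :: addL(2) :: fun]>
8. <C=3, E=∅, S=∅, K=[addL(5) :: addL(2) :: fun]>
9. <C=((λy. (q - q)) q), E={q↦0}, S={0↦10}, K=∅>
10. <C=(λy. (q - q)), E={q↦0}, S={0↦10}, K=[arg]>
11. <C=q, E={q↦0}, S={0↦10}, K=[fun]>
12. <C=(q - q), E={y↦1, q↦0}, S={0↦10, 1↦10}, K=∅>
13. <C=q, E={y↦1, q↦0}, S={0↦10, 1↦10}, K=[subR]>
14. <C=q, E={y↦1, q↦0}, S={0↦10, 1↦10}, K=[subL(10)]>
→ final value 0

Answer: 0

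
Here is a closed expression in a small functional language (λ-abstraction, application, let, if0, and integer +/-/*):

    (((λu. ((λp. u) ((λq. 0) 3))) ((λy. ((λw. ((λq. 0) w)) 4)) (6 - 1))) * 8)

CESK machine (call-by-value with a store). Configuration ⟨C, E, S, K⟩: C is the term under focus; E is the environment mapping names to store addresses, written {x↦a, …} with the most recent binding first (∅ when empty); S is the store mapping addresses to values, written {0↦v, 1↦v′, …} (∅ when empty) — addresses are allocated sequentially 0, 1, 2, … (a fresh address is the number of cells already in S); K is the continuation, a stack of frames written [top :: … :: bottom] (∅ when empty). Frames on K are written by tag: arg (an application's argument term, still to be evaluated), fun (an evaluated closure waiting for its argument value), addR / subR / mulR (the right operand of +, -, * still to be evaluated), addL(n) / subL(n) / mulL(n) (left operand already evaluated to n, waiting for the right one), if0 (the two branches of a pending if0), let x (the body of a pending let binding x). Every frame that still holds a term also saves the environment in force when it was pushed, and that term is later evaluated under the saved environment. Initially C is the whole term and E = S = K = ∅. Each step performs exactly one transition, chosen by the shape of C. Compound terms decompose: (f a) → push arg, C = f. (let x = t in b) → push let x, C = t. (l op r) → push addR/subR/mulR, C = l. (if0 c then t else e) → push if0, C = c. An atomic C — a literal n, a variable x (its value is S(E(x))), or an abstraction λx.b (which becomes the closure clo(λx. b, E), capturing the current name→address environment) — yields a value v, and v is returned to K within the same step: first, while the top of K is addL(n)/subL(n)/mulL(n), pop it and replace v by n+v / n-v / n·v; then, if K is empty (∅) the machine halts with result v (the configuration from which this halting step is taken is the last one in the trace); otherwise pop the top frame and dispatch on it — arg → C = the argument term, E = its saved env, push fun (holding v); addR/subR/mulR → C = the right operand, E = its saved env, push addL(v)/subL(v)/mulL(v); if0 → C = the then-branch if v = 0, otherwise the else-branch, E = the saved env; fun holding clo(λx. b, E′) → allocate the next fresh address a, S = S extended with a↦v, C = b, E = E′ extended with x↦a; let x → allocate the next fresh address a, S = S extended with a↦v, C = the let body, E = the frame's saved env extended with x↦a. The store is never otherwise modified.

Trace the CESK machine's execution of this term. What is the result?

0. ⟨C=(((λu. ((λp. u) ((λq. 0) 3))) ((λy. ((λw. ((λq. 0) w)) 4)) (6 - 1))) * 8); E=∅; S=∅; K=∅⟩
1. ⟨C=((λu. ((λp. u) ((λq. 0) 3))) ((λy. ((λw. ((λq. 0) w)) 4)) (6 - 1))); E=∅; S=∅; K=[mulR]⟩
2. ⟨C=(λu. ((λp. u) ((λq. 0) 3))); E=∅; S=∅; K=[arg :: mulR]⟩
3. ⟨C=((λy. ((λw. ((λq. 0) w)) 4)) (6 - 1)); E=∅; S=∅; K=[fun :: mulR]⟩
4. ⟨C=(λy. ((λw. ((λq. 0) w)) 4)); E=∅; S=∅; K=[arg :: fun :: mulR]⟩
5. ⟨C=(6 - 1); E=∅; S=∅; K=[fun :: fun :: mulR]⟩
6. ⟨C=6; E=∅; S=∅; K=[subR :: fun :: fun :: mulR]⟩
7. ⟨C=1; E=∅; S=∅; K=[subL(6) :: fun :: fun :: mulR]⟩
8. ⟨C=((λw. ((λq. 0) w)) 4); E={y↦0}; S={0↦5}; K=[fun :: mulR]⟩
9. ⟨C=(λw. ((λq. 0) w)); E={y↦0}; S={0↦5}; K=[arg :: fun :: mulR]⟩
10. ⟨C=4; E={y↦0}; S={0↦5}; K=[fun :: fun :: mulR]⟩
11. ⟨C=((λq. 0) w); E={w↦1, y↦0}; S={0↦5, 1↦4}; K=[fun :: mulR]⟩
12. ⟨C=(λq. 0); E={w↦1, y↦0}; S={0↦5, 1↦4}; K=[arg :: fun :: mulR]⟩
13. ⟨C=w; E={w↦1, y↦0}; S={0↦5, 1↦4}; K=[fun :: fun :: mulR]⟩
14. ⟨C=0; E={q↦2, w↦1, y↦0}; S={0↦5, 1↦4, 2↦4}; K=[fun :: mulR]⟩
15. ⟨C=((λp. u) ((λq. 0) 3)); E={u↦3}; S={0↦5, 1↦4, 2↦4, 3↦0}; K=[mulR]⟩
16. ⟨C=(λp. u); E={u↦3}; S={0↦5, 1↦4, 2↦4, 3↦0}; K=[arg :: mulR]⟩
17. ⟨C=((λq. 0) 3); E={u↦3}; S={0↦5, 1↦4, 2↦4, 3↦0}; K=[fun :: mulR]⟩
18. ⟨C=(λq. 0); E={u↦3}; S={0↦5, 1↦4, 2↦4, 3↦0}; K=[arg :: fun :: mulR]⟩
19. ⟨C=3; E={u↦3}; S={0↦5, 1↦4, 2↦4, 3↦0}; K=[fun :: fun :: mulR]⟩
20. ⟨C=0; E={q↦4, u↦3}; S={0↦5, 1↦4, 2↦4, 3↦0, 4↦3}; K=[fun :: mulR]⟩
21. ⟨C=u; E={p↦5, u↦3}; S={0↦5, 1↦4, 2↦4, 3↦0, 4↦3, 5↦0}; K=[mulR]⟩
22. ⟨C=8; E=∅; S={0↦5, 1↦4, 2↦4, 3↦0, 4↦3, 5↦0}; K=[mulL(0)]⟩
→ final value 0

Answer: 0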